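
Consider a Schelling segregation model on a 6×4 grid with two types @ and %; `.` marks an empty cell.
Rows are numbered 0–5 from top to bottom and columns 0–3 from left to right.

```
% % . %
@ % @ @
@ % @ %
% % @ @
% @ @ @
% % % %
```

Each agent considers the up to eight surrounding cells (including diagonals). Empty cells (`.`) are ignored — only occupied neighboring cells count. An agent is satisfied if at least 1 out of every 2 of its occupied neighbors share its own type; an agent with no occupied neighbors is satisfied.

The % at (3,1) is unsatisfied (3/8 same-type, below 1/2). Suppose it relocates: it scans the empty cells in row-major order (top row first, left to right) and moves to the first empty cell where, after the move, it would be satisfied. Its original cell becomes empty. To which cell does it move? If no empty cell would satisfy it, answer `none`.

Vacating (3,1). Empty cells in order:
  (0,2): 3/5 same-type → satisfied — stop here.

(0,2)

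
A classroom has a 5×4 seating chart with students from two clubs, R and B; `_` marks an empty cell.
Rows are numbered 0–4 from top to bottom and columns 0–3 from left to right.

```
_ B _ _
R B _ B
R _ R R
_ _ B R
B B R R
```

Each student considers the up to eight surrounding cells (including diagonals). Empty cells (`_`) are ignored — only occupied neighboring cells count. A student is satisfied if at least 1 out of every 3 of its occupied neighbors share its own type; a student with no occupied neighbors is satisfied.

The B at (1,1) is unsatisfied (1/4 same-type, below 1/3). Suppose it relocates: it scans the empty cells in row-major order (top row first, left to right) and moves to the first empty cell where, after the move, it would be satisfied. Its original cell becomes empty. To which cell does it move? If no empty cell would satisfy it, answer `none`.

(0,0)

Vacating (1,1). Empty cells in order:
  (0,0): 1/2 same-type → satisfied — stop here.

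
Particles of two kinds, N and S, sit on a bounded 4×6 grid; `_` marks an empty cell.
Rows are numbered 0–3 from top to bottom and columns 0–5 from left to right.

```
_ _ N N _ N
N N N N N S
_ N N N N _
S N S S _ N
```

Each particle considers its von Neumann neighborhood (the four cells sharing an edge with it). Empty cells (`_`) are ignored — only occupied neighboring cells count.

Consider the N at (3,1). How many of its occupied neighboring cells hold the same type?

1

Occupied neighbors of (3,1): (2,1)=N, (3,0)=S, (3,2)=S.
Same type (N): 1 of 3.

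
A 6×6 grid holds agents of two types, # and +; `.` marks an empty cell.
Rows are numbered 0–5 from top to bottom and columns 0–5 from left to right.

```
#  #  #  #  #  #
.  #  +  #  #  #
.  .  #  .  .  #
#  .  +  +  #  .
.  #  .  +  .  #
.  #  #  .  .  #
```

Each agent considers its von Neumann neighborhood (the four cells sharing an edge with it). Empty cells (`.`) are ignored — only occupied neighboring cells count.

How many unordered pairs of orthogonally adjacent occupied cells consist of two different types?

Scan each occupied cell's neighbors to the right and below so each pair is counted once.
Row 0: #(0,0)–#(0,1)= #(0,1)–#(0,2)= #(0,1)–#(1,1)= #(0,2)–#(0,3)= #(0,2)–+(1,2)≠ #(0,3)–#(0,4)= #(0,3)–#(1,3)= #(0,4)–#(0,5)= #(0,4)–#(1,4)= #(0,5)–#(1,5)=  → 1/10 unlike.
Row 1: #(1,1)–+(1,2)≠ +(1,2)–#(1,3)≠ +(1,2)–#(2,2)≠ #(1,3)–#(1,4)= #(1,4)–#(1,5)= #(1,5)–#(2,5)=  → 3/6 unlike.
Row 2: #(2,2)–+(3,2)≠  → 1/1 unlike.
Row 3: +(3,2)–+(3,3)= +(3,3)–#(3,4)≠ +(3,3)–+(4,3)=  → 1/3 unlike.
Row 4: #(4,1)–#(5,1)= #(4,5)–#(5,5)=  → 0/2 unlike.
Row 5: #(5,1)–#(5,2)=  → 0/1 unlike.
Total adjacent occupied pairs: 23; unlike-type pairs: 6.

6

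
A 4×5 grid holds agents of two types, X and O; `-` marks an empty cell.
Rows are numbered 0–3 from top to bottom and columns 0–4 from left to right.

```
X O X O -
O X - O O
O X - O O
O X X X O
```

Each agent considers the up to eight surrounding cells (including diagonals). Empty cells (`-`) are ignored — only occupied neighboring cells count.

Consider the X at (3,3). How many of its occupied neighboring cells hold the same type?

1

Occupied neighbors of (3,3): (2,3)=O, (2,4)=O, (3,2)=X, (3,4)=O.
Same type (X): 1 of 4.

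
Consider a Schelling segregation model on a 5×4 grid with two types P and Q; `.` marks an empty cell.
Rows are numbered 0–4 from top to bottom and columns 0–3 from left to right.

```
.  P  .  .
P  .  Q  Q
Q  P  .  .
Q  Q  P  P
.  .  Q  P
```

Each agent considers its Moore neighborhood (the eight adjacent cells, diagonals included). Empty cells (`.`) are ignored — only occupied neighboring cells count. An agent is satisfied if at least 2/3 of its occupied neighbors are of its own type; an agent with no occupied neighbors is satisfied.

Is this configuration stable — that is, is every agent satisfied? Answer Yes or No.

Row 0: (0,1)P 1/2 not
Row 1: (1,0)P 2/3 satisfied · (1,2)Q 1/3 not · (1,3)Q 1/1 satisfied
Row 2: (2,0)Q 2/4 not · (2,1)P 2/6 not
Row 3: (3,0)Q 2/3 satisfied · (3,1)Q 3/5 not · (3,2)P 3/5 not · (3,3)P 2/3 satisfied
Row 4: (4,2)Q 1/4 not · (4,3)P 2/3 satisfied
For instance (0,1) has only 1/2 same-type neighbors, below 2/3.

No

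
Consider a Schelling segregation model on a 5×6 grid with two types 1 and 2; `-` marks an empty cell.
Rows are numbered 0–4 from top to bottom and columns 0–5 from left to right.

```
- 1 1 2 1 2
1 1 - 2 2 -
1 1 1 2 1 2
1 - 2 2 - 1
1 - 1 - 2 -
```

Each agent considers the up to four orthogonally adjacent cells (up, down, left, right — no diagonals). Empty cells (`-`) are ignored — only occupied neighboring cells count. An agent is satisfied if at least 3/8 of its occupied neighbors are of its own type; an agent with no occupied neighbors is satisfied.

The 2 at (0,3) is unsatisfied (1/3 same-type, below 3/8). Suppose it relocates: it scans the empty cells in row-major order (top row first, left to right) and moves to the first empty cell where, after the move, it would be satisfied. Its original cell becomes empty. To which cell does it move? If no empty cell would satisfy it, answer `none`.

Vacating (0,3). Empty cells in order:
  (0,0): 0/2 same-type → still unsatisfied.
  (1,2): 1/4 same-type → still unsatisfied.
  (1,5): 3/3 same-type → satisfied — stop here.

(1,5)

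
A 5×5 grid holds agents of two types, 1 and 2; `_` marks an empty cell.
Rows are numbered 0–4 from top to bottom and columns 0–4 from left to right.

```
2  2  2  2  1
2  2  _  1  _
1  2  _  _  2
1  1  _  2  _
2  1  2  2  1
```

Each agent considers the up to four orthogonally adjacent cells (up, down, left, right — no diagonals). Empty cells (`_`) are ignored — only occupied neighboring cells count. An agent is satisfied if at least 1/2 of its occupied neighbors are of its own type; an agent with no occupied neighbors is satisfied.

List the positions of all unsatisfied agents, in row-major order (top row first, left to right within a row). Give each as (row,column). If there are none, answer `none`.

(0,0)2 2/2 satisfied
(0,1)2 3/3 satisfied
(0,2)2 2/2 satisfied
(0,3)2 1/3 not
(0,4)1 0/1 not
(1,0)2 2/3 satisfied
(1,1)2 3/3 satisfied
(1,3)1 0/1 not
(2,0)1 1/3 not
(2,1)2 1/3 not
(2,4)2 0/0 satisfied
(3,0)1 2/3 satisfied
(3,1)1 2/3 satisfied
(3,3)2 1/1 satisfied
(4,0)2 0/2 not
(4,1)1 1/3 not
(4,2)2 1/2 satisfied
(4,3)2 2/3 satisfied
(4,4)1 0/1 not

(0,3), (0,4), (1,3), (2,0), (2,1), (4,0), (4,1), (4,4)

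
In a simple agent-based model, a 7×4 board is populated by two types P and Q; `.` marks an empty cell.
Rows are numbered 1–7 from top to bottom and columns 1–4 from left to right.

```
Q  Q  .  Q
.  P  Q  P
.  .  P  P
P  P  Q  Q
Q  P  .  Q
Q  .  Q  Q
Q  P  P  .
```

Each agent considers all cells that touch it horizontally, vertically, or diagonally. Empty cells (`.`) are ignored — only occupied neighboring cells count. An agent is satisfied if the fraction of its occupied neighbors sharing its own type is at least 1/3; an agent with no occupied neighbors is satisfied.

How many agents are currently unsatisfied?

3

Row 1: (1,1)Q 1/2 ok · (1,2)Q 2/3 ok · (1,4)Q 1/2 ok
Row 2: (2,2)P 1/4 unhappy · (2,3)Q 2/6 ok · (2,4)P 2/4 ok
Row 3: (3,3)P 4/7 ok · (3,4)P 2/5 ok
Row 4: (4,1)P 2/3 ok · (4,2)P 3/5 ok · (4,3)Q 2/6 ok · (4,4)Q 2/4 ok
Row 5: (5,1)Q 1/4 unhappy · (5,2)P 2/6 ok · (5,4)Q 4/4 ok
Row 6: (6,1)Q 2/4 ok · (6,3)Q 2/5 ok · (6,4)Q 2/3 ok
Row 7: (7,1)Q 1/2 ok · (7,2)P 1/4 unhappy · (7,3)P 1/3 ok
Unsatisfied: (2,2), (5,1), (7,2) — 3 in total.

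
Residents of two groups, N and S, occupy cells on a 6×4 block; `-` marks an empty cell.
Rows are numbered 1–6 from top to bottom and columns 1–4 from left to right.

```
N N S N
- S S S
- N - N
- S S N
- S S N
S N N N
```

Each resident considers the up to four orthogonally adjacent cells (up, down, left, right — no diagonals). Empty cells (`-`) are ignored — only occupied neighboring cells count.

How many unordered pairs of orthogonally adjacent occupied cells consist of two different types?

12

Scan each occupied cell's neighbors to the right and below so each pair is counted once.
Row 1: N(1,1)–N(1,2)= N(1,2)–S(1,3)≠ N(1,2)–S(2,2)≠ S(1,3)–N(1,4)≠ S(1,3)–S(2,3)= N(1,4)–S(2,4)≠  → 4/6 unlike.
Row 2: S(2,2)–S(2,3)= S(2,2)–N(3,2)≠ S(2,3)–S(2,4)= S(2,4)–N(3,4)≠  → 2/4 unlike.
Row 3: N(3,2)–S(4,2)≠ N(3,4)–N(4,4)=  → 1/2 unlike.
Row 4: S(4,2)–S(4,3)= S(4,2)–S(5,2)= S(4,3)–N(4,4)≠ S(4,3)–S(5,3)= N(4,4)–N(5,4)=  → 1/5 unlike.
Row 5: S(5,2)–S(5,3)= S(5,2)–N(6,2)≠ S(5,3)–N(5,4)≠ S(5,3)–N(6,3)≠ N(5,4)–N(6,4)=  → 3/5 unlike.
Row 6: S(6,1)–N(6,2)≠ N(6,2)–N(6,3)= N(6,3)–N(6,4)=  → 1/3 unlike.
Total adjacent occupied pairs: 25; unlike-type pairs: 12.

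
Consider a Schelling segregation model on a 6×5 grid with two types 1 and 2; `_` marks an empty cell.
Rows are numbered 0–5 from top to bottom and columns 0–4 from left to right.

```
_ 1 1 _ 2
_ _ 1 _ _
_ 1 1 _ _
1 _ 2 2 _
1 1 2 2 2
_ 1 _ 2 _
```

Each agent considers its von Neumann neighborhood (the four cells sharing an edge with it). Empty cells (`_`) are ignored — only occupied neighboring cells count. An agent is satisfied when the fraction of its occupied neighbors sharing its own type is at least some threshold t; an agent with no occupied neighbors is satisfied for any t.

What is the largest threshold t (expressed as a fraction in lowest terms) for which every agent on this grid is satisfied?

2/3

Row 0: (0,1)1 1/1 · (0,2)1 2/2 · (0,4)2 — no occupied neighbors
Row 1: (1,2)1 2/2
Row 2: (2,1)1 1/1 · (2,2)1 2/3
Row 3: (3,0)1 1/1 · (3,2)2 2/3 · (3,3)2 2/2
Row 4: (4,0)1 2/2 · (4,1)1 2/3 · (4,2)2 2/3 · (4,3)2 4/4 · (4,4)2 1/1
Row 5: (5,1)1 1/1 · (5,3)2 1/1
The smallest same-type fraction is 2/3 at (2,2), which reduces to 2/3. Any threshold above that leaves this agent unsatisfied.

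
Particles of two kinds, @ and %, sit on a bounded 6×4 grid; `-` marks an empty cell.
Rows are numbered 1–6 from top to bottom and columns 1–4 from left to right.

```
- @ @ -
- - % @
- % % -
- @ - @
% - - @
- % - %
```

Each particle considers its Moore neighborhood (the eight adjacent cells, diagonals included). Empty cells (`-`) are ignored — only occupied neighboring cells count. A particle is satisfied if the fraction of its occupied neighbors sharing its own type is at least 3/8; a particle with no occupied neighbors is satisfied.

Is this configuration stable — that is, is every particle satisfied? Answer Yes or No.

No

(1,2)@ 1/2 ok
(1,3)@ 2/3 ok
(2,3)% 2/5 ok
(2,4)@ 1/3 unhappy
(3,2)% 2/3 ok
(3,3)% 2/5 ok
(4,2)@ 0/3 unhappy
(4,4)@ 1/2 ok
(5,1)% 1/2 ok
(5,4)@ 1/2 ok
(6,2)% 1/1 ok
(6,4)% 0/1 unhappy
For instance (2,4) has only 1/3 same-type neighbors, below 3/8.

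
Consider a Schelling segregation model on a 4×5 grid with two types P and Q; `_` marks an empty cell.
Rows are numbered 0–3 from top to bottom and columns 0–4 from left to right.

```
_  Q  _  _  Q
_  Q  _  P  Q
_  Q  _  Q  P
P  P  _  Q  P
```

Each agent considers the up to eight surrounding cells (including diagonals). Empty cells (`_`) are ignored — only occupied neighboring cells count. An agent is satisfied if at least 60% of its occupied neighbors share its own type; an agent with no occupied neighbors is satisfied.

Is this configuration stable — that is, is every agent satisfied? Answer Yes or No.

Row 0: (0,1)Q 1/1 ✓ · (0,4)Q 1/2 ✗
Row 1: (1,1)Q 2/2 ✓ · (1,3)P 1/4 ✗ · (1,4)Q 2/4 ✗
Row 2: (2,1)Q 1/3 ✗ · (2,3)Q 2/5 ✗ · (2,4)P 2/5 ✗
Row 3: (3,0)P 1/2 ✗ · (3,1)P 1/2 ✗ · (3,3)Q 1/3 ✗ · (3,4)P 1/3 ✗
For instance (0,4) has only 1/2 same-type neighbors, below 3/5.

No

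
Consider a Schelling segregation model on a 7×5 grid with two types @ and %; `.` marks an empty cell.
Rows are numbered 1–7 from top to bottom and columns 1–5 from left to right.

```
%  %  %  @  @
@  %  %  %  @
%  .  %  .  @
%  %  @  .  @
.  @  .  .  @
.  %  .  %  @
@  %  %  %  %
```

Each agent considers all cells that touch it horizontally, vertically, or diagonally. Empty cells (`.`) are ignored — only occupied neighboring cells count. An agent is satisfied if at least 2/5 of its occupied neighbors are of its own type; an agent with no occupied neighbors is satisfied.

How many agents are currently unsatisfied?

5

(1,1)% 2/3 ok
(1,2)% 4/5 ok
(1,3)% 4/5 ok
(1,4)@ 2/5 ok
(1,5)@ 2/3 ok
(2,1)@ 0/4 unhappy
(2,2)% 6/7 ok
(2,3)% 5/6 ok
(2,4)% 3/7 ok
(2,5)@ 3/4 ok
(3,1)% 3/4 ok
(3,3)% 4/5 ok
(3,5)@ 2/3 ok
(4,1)% 2/3 ok
(4,2)% 3/5 ok
(4,3)@ 1/3 unhappy
(4,5)@ 2/2 ok
(5,2)@ 1/4 unhappy
(5,5)@ 2/3 ok
(6,2)% 2/4 ok
(6,4)% 3/5 ok
(6,5)@ 1/4 unhappy
(7,1)@ 0/2 unhappy
(7,2)% 2/3 ok
(7,3)% 4/4 ok
(7,4)% 3/4 ok
(7,5)% 2/3 ok
Unsatisfied: (2,1), (4,3), (5,2), (6,5), (7,1) — 5 in total.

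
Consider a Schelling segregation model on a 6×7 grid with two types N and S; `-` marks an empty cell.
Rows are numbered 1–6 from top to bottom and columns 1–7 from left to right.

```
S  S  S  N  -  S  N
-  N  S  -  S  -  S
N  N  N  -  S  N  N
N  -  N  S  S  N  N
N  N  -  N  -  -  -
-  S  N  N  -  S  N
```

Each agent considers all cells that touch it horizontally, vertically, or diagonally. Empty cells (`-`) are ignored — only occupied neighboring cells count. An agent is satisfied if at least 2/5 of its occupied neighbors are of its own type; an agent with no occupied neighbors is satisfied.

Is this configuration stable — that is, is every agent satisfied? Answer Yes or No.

No

(1,1)S 1/2 ✓
(1,2)S 3/4 ✓
(1,3)S 2/4 ✓
(1,4)N 0/3 ✗
(1,6)S 2/3 ✓
(1,7)N 0/2 ✗
(2,2)N 3/7 ✓
(2,3)S 2/6 ✗
(2,5)S 2/4 ✓
(2,7)S 1/4 ✗
(3,1)N 3/3 ✓
(3,2)N 5/6 ✓
(3,3)N 3/5 ✓
(3,5)S 3/5 ✓
(3,6)N 3/7 ✓
(3,7)N 3/4 ✓
(4,1)N 4/4 ✓
(4,3)N 4/5 ✓
(4,4)S 2/5 ✓
(4,5)S 2/5 ✓
(4,6)N 3/5 ✓
(4,7)N 3/3 ✓
(5,1)N 2/3 ✓
(5,2)N 4/5 ✓
(5,4)N 3/5 ✓
(6,2)S 0/3 ✗
(6,3)N 3/4 ✓
(6,4)N 2/2 ✓
(6,6)S 0/1 ✗
(6,7)N 0/1 ✗
For instance (1,4) has only 0/3 same-type neighbors, below 2/5.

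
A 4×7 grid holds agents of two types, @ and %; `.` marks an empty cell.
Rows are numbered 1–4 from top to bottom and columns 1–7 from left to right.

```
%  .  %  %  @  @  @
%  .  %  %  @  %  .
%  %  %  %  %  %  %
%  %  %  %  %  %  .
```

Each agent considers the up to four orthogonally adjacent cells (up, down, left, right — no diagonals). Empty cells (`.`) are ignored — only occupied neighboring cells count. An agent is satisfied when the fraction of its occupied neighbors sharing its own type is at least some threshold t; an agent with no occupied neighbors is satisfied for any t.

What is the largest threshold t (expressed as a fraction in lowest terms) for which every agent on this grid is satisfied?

1/4

Row 1: (1,1)% 1/1 · (1,3)% 2/2 · (1,4)% 2/3 · (1,5)@ 2/3 · (1,6)@ 2/3 · (1,7)@ 1/1
Row 2: (2,1)% 2/2 · (2,3)% 3/3 · (2,4)% 3/4 · (2,5)@ 1/4 · (2,6)% 1/3
Row 3: (3,1)% 3/3 · (3,2)% 3/3 · (3,3)% 4/4 · (3,4)% 4/4 · (3,5)% 3/4 · (3,6)% 4/4 · (3,7)% 1/1
Row 4: (4,1)% 2/2 · (4,2)% 3/3 · (4,3)% 3/3 · (4,4)% 3/3 · (4,5)% 3/3 · (4,6)% 2/2
The smallest same-type fraction is 1/4 at (2,5), which reduces to 1/4. Any threshold above that leaves this agent unsatisfied.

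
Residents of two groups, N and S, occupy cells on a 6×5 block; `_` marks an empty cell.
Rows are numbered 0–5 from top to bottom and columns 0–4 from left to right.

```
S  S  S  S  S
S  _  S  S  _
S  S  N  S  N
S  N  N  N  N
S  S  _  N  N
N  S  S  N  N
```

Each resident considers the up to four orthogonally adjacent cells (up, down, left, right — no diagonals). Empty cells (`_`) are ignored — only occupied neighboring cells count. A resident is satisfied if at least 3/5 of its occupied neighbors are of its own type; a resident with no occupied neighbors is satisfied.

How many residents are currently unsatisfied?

Row 0: (0,0)S 2/2 ✓ · (0,1)S 2/2 ✓ · (0,2)S 3/3 ✓ · (0,3)S 3/3 ✓ · (0,4)S 1/1 ✓
Row 1: (1,0)S 2/2 ✓ · (1,2)S 2/3 ✓ · (1,3)S 3/3 ✓
Row 2: (2,0)S 3/3 ✓ · (2,1)S 1/3 ✗ · (2,2)N 1/4 ✗ · (2,3)S 1/4 ✗ · (2,4)N 1/2 ✗
Row 3: (3,0)S 2/3 ✓ · (3,1)N 1/4 ✗ · (3,2)N 3/3 ✓ · (3,3)N 3/4 ✓ · (3,4)N 3/3 ✓
Row 4: (4,0)S 2/3 ✓ · (4,1)S 2/3 ✓ · (4,3)N 3/3 ✓ · (4,4)N 3/3 ✓
Row 5: (5,0)N 0/2 ✗ · (5,1)S 2/3 ✓ · (5,2)S 1/2 ✗ · (5,3)N 2/3 ✓ · (5,4)N 2/2 ✓
Unsatisfied: (2,1), (2,2), (2,3), (2,4), (3,1), (5,0), (5,2) — 7 in total.

7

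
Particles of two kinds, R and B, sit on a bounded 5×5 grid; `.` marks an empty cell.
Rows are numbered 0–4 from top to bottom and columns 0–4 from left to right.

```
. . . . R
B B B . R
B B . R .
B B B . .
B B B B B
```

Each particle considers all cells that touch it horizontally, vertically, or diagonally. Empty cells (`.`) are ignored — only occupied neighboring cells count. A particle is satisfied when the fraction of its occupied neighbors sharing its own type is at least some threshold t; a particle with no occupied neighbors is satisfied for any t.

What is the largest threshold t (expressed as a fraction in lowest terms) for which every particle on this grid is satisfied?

1/3

(0,4)R 1/1
(1,0)B 3/3
(1,1)B 4/4
(1,2)B 2/3
(1,4)R 2/2
(2,0)B 5/5
(2,1)B 7/7
(2,3)R 1/3
(3,0)B 5/5
(3,1)B 7/7
(3,2)B 5/6
(4,0)B 3/3
(4,1)B 5/5
(4,2)B 4/4
(4,3)B 3/3
(4,4)B 1/1
The smallest same-type fraction is 1/3 at (2,3), which reduces to 1/3. Any threshold above that leaves this particle unsatisfied.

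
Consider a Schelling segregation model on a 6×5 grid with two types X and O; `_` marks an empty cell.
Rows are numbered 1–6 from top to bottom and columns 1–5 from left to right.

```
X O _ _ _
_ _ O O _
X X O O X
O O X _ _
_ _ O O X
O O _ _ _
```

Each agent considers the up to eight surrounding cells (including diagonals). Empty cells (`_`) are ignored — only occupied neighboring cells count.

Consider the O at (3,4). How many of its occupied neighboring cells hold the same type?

Occupied neighbors of (3,4): (2,3)=O, (2,4)=O, (3,3)=O, (3,5)=X, (4,3)=X.
Same type (O): 3 of 5.

3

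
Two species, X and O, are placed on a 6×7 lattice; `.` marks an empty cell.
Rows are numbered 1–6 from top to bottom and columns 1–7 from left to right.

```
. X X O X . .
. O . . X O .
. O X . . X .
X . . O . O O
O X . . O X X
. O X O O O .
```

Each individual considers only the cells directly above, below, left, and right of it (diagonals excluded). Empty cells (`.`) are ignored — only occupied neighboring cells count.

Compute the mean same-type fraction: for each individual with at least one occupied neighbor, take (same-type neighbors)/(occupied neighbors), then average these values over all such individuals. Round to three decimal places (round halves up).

0.308

Row 1: (1,2)X 1/2 · (1,3)X 1/2 · (1,4)O 0/2 · (1,5)X 1/2
Row 2: (2,2)O 1/2 · (2,5)X 1/2 · (2,6)O 0/2
Row 3: (3,2)O 1/2 · (3,3)X 0/1 · (3,6)X 0/2
Row 4: (4,1)X 0/1 · (4,4)O — no occupied neighbors · (4,6)O 1/3 · (4,7)O 1/2
Row 5: (5,1)O 0/2 · (5,2)X 0/2 · (5,5)O 1/2 · (5,6)X 1/4 · (5,7)X 1/2
Row 6: (6,2)O 0/2 · (6,3)X 0/2 · (6,4)O 1/2 · (6,5)O 3/3 · (6,6)O 1/2
Sum over 23 individuals: 1/2 + 1/2 + 0/2 + 1/2 + 1/2 + 1/2 + 0/2 + 1/2 + 0/1 + 0/2 + 0/1 + 1/3 + 1/2 + 0/2 + 0/2 + 1/2 + 1/4 + 1/2 + 0/2 + 0/2 + 1/2 + 3/3 + 1/2 = 85/12; mean = 85/12 ÷ 23 = 85/276 = 0.307971… → 0.308.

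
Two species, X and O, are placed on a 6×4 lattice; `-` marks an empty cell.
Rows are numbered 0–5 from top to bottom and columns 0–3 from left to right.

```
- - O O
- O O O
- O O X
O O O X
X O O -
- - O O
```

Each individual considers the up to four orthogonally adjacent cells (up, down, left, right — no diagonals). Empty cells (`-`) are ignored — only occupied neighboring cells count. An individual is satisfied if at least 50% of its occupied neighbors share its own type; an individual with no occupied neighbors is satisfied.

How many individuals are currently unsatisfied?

2

(0,2)O 2/2 satisfied
(0,3)O 2/2 satisfied
(1,1)O 2/2 satisfied
(1,2)O 4/4 satisfied
(1,3)O 2/3 satisfied
(2,1)O 3/3 satisfied
(2,2)O 3/4 satisfied
(2,3)X 1/3 not
(3,0)O 1/2 satisfied
(3,1)O 4/4 satisfied
(3,2)O 3/4 satisfied
(3,3)X 1/2 satisfied
(4,0)X 0/2 not
(4,1)O 2/3 satisfied
(4,2)O 3/3 satisfied
(5,2)O 2/2 satisfied
(5,3)O 1/1 satisfied
Unsatisfied: (2,3), (4,0) — 2 in total.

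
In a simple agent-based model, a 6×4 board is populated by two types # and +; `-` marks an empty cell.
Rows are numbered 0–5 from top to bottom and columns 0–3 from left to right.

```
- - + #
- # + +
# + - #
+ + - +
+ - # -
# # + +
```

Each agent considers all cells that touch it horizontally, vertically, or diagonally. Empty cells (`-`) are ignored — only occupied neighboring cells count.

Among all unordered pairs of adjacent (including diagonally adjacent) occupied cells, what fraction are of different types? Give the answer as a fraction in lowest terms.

Scan each occupied cell's neighbors to the right and below (and the two forward diagonals) so each pair is counted once.
From row 0: 4 unlike of 6 pairs (running 4/6).
From row 1: 4 unlike of 7 pairs (running 8/13).
From row 2: 4 unlike of 6 pairs (running 12/19).
From row 3: 2 unlike of 5 pairs (running 14/24).
From row 4: 4 unlike of 5 pairs (running 18/29).
From row 5: 1 unlike of 3 pairs (running 19/32).
Total adjacent occupied pairs: 32; unlike-type pairs: 19.
19/32 is already in lowest terms.

19/32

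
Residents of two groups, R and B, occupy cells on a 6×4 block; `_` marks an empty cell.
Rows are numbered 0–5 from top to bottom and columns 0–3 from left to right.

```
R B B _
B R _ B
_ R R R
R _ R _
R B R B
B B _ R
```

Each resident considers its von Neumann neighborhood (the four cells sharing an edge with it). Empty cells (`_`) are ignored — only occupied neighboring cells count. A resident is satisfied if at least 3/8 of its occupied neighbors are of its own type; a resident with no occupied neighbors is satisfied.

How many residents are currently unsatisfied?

10

(0,0)R 0/2 unhappy
(0,1)B 1/3 unhappy
(0,2)B 1/1 ok
(1,0)B 0/2 unhappy
(1,1)R 1/3 unhappy
(1,3)B 0/1 unhappy
(2,1)R 2/2 ok
(2,2)R 3/3 ok
(2,3)R 1/2 ok
(3,0)R 1/1 ok
(3,2)R 2/2 ok
(4,0)R 1/3 unhappy
(4,1)B 1/3 unhappy
(4,2)R 1/3 unhappy
(4,3)B 0/2 unhappy
(5,0)B 1/2 ok
(5,1)B 2/2 ok
(5,3)R 0/1 unhappy
Unsatisfied: (0,0), (0,1), (1,0), (1,1), (1,3), (4,0), (4,1), (4,2), (4,3), (5,3) — 10 in total.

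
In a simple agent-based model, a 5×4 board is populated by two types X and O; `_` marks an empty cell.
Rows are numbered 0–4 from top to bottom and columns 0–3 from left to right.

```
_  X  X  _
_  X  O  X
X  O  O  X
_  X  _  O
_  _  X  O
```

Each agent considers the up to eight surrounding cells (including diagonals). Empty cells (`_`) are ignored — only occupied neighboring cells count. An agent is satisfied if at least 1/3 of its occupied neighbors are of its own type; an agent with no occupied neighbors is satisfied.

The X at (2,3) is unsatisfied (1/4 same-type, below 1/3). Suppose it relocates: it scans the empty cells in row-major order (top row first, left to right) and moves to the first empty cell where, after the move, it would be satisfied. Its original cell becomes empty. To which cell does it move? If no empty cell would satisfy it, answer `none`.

Vacating (2,3). Empty cells in order:
  (0,0): 2/2 same-type → satisfied — stop here.

(0,0)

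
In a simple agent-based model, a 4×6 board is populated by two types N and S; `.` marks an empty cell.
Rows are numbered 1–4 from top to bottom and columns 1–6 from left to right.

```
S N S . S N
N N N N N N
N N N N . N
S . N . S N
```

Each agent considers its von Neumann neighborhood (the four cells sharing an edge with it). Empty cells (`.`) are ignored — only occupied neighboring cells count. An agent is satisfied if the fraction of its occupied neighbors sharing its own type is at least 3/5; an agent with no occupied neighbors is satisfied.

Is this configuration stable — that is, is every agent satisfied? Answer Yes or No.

No

(1,1)S 0/2 not
(1,2)N 1/3 not
(1,3)S 0/2 not
(1,5)S 0/2 not
(1,6)N 1/2 not
(2,1)N 2/3 satisfied
(2,2)N 4/4 satisfied
(2,3)N 3/4 satisfied
(2,4)N 3/3 satisfied
(2,5)N 2/3 satisfied
(2,6)N 3/3 satisfied
(3,1)N 2/3 satisfied
(3,2)N 3/3 satisfied
(3,3)N 4/4 satisfied
(3,4)N 2/2 satisfied
(3,6)N 2/2 satisfied
(4,1)S 0/1 not
(4,3)N 1/1 satisfied
(4,5)S 0/1 not
(4,6)N 1/2 not
For instance (1,1) has only 0/2 same-type neighbors, below 3/5.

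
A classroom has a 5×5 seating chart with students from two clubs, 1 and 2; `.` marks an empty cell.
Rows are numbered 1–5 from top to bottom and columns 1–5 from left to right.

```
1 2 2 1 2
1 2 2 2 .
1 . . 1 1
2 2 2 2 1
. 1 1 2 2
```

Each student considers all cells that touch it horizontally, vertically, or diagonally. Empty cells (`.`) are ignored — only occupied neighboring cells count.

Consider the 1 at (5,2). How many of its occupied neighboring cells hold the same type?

1

Occupied neighbors of (5,2): (4,1)=2, (4,2)=2, (4,3)=2, (5,3)=1.
Same type (1): 1 of 4.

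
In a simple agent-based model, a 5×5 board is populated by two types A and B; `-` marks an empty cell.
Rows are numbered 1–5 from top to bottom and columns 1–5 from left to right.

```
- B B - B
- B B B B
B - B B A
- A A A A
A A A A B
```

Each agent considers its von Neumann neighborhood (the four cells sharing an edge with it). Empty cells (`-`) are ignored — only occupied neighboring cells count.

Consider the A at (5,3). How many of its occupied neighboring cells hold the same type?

Occupied neighbors of (5,3): (4,3)=A, (5,2)=A, (5,4)=A.
Same type (A): 3 of 3.

3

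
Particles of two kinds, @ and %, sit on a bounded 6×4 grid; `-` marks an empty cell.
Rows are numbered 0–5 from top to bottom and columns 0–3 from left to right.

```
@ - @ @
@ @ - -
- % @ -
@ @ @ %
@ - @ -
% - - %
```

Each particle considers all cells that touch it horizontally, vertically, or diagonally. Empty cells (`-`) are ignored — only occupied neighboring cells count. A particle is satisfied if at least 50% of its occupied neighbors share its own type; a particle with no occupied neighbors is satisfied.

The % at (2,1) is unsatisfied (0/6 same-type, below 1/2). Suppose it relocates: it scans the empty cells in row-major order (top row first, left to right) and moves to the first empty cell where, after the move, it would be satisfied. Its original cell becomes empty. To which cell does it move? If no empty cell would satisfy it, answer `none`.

Vacating (2,1). Empty cells in order:
  (0,1): 0/4 same-type → still unsatisfied.
  (1,2): 0/4 same-type → still unsatisfied.
  (1,3): 0/3 same-type → still unsatisfied.
  (2,0): 0/4 same-type → still unsatisfied.
  (2,3): 1/3 same-type → still unsatisfied.
  (4,1): 1/6 same-type → still unsatisfied.
  (4,3): 2/4 same-type → satisfied — stop here.

(4,3)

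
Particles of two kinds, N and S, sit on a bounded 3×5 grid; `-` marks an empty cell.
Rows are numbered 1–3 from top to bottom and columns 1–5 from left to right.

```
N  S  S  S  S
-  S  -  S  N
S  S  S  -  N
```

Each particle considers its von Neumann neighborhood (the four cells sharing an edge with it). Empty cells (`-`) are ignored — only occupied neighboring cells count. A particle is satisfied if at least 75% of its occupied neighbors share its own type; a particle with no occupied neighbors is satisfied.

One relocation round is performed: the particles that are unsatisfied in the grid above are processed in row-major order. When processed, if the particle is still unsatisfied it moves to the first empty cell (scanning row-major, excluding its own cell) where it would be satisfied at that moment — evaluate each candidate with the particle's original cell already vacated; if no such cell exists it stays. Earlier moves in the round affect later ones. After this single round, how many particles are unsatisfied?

Initially unsatisfied (in order): (1,1), (1,2), (1,5), (2,4), (2,5).
  (1,1): no empty cell satisfies it; stays.
  (1,2) → (2,3).
  (1,5): no empty cell satisfies it; stays.
  (2,4): no empty cell satisfies it; stays.
  (2,5): no empty cell satisfies it; stays.
Resulting grid:
N - S S S
- S S S N
S S S - N
Unsatisfied now: (1,5), (2,4), (2,5).

3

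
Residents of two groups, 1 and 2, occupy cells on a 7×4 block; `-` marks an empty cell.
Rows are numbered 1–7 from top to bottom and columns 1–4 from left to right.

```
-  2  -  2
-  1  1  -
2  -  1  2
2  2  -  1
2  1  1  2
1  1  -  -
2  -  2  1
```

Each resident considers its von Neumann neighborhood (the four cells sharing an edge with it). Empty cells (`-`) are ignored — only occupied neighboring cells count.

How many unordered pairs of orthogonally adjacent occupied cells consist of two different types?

Scan each occupied cell's neighbors to the right and below so each pair is counted once.
From row 1: 1 unlike of 1 pairs (running 1/1).
From row 2: 0 unlike of 2 pairs (running 1/3).
From row 3: 2 unlike of 3 pairs (running 3/6).
From row 4: 2 unlike of 4 pairs (running 5/10).
From row 5: 3 unlike of 5 pairs (running 8/15).
From row 6: 1 unlike of 2 pairs (running 9/17).
From row 7: 1 unlike of 1 pairs (running 10/18).
Total adjacent occupied pairs: 18; unlike-type pairs: 10.

10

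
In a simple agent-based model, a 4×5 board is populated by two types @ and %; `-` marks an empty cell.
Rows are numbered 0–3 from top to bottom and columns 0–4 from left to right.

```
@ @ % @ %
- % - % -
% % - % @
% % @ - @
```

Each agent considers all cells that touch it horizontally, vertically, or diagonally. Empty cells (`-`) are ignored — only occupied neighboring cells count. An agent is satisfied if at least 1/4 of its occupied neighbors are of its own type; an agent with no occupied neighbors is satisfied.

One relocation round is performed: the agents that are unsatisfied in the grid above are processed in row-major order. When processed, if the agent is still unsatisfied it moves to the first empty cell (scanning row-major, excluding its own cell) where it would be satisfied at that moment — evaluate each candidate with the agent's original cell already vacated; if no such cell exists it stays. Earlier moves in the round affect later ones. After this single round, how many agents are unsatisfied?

0

Initially unsatisfied (in order): (0,3), (3,2).
  (0,3) → (1,0).
  (3,2) → (1,4).
Resulting grid:
@ @ % - %
@ % - % @
% % - % @
% % - - @
All satisfied now.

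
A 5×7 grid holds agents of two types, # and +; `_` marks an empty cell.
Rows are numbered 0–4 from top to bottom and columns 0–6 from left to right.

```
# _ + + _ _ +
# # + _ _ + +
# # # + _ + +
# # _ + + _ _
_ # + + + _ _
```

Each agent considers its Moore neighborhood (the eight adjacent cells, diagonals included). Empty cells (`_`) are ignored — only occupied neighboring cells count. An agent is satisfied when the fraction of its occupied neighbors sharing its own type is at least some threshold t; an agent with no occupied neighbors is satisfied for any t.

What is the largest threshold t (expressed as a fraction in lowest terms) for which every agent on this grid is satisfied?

(0,0)# 2/2
(0,2)+ 2/3
(0,3)+ 2/2
(0,6)+ 2/2
(1,0)# 4/4
(1,1)# 5/7
(1,2)+ 3/6
(1,5)+ 4/4
(1,6)+ 4/4
(2,0)# 5/5
(2,1)# 6/7
(2,2)# 3/6
(2,3)+ 3/4
(2,5)+ 4/4
(2,6)+ 3/3
(3,0)# 4/4
(3,1)# 5/6
(3,3)+ 5/6
(3,4)+ 5/5
(4,1)# 2/3
(4,2)+ 2/4
(4,3)+ 4/4
(4,4)+ 3/3
The smallest same-type fraction is 3/6 at (1,2), which reduces to 1/2. Any threshold above that leaves this agent unsatisfied.

1/2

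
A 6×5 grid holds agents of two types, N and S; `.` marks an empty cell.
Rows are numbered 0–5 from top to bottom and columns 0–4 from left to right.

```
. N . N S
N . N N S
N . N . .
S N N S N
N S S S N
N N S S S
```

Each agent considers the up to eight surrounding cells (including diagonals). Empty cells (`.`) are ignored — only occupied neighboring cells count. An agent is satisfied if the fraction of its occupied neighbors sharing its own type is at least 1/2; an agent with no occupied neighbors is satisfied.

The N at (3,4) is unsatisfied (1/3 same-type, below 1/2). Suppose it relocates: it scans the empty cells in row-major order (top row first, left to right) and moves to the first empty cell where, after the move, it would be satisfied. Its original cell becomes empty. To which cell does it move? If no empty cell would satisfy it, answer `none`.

(0,0)

Vacating (3,4). Empty cells in order:
  (0,0): 2/2 same-type → satisfied — stop here.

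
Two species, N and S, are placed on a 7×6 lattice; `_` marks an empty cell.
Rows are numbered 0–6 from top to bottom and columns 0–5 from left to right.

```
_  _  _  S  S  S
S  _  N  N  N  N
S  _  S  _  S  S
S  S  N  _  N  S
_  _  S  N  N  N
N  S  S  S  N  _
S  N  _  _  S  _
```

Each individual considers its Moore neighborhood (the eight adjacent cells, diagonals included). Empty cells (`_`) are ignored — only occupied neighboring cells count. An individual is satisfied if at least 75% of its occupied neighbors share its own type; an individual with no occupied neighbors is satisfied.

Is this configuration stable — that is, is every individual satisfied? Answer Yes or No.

(0,3)S 1/4 unhappy
(0,4)S 2/5 unhappy
(0,5)S 1/3 unhappy
(1,0)S 1/1 ok
(1,2)N 1/3 unhappy
(1,3)N 2/6 unhappy
(1,4)N 2/7 unhappy
(1,5)N 1/5 unhappy
(2,0)S 3/3 ok
(2,2)S 1/4 unhappy
(2,4)S 2/6 unhappy
(2,5)S 2/5 unhappy
(3,0)S 2/2 ok
(3,1)S 4/5 ok
(3,2)N 1/4 unhappy
(3,4)N 3/6 unhappy
(3,5)S 2/5 unhappy
(4,2)S 4/6 unhappy
(4,3)N 4/7 unhappy
(4,4)N 4/6 unhappy
(4,5)N 3/4 ok
(5,0)N 1/3 unhappy
(5,1)S 3/5 unhappy
(5,2)S 3/5 unhappy
(5,3)S 3/6 unhappy
(5,4)N 3/5 unhappy
(6,0)S 1/3 unhappy
(6,1)N 1/4 unhappy
(6,4)S 1/2 unhappy
For instance (0,3) has only 1/4 same-type neighbors, below 3/4.

No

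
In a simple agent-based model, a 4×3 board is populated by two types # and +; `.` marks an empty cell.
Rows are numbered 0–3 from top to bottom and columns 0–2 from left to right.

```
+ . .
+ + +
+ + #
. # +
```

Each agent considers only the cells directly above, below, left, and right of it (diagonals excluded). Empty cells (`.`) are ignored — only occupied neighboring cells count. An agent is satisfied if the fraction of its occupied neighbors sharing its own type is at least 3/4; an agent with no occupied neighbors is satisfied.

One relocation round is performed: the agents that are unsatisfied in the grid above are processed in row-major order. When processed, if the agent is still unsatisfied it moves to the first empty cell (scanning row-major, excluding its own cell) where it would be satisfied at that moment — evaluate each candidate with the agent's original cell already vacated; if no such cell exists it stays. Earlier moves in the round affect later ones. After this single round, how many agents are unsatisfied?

Initially unsatisfied (in order): (1,2), (2,1), (2,2), (3,1), (3,2).
  (1,2) → (0,1).
  (2,1) → (0,2).
  (2,2): no empty cell satisfies it; stays.
  (3,1): no empty cell satisfies it; stays.
  (3,2): no empty cell satisfies it; stays.
Resulting grid:
+ + +
+ + .
+ . #
. # +
Unsatisfied now: (2,2), (3,1), (3,2).

3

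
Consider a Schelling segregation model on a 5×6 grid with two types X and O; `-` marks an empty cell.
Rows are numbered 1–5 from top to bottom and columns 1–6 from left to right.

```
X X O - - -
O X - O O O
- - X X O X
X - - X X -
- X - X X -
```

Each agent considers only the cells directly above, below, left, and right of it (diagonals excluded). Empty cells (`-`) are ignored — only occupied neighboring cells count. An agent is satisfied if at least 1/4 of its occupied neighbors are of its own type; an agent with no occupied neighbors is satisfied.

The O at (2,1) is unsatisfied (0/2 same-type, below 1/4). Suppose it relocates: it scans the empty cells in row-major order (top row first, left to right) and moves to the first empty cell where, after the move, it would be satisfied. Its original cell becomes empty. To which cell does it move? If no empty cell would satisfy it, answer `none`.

(1,4)

Vacating (2,1). Empty cells in order:
  (1,4): 2/2 same-type → satisfied — stop here.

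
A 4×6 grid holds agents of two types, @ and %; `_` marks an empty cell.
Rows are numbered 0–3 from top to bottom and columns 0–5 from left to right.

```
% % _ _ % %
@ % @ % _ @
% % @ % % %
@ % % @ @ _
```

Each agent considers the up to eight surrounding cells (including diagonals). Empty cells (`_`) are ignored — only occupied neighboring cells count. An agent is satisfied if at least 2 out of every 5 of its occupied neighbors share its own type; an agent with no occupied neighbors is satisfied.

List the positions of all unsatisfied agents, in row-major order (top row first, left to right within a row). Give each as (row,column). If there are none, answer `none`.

(1,0), (1,2), (1,5), (2,2), (2,5), (3,0), (3,4)

Row 0: (0,0)% 2/3 ✓ · (0,1)% 2/4 ✓ · (0,4)% 2/3 ✓ · (0,5)% 1/2 ✓
Row 1: (1,0)@ 0/5 ✗ · (1,1)% 4/7 ✓ · (1,2)@ 1/6 ✗ · (1,3)% 3/5 ✓ · (1,5)@ 0/4 ✗
Row 2: (2,0)% 3/5 ✓ · (2,1)% 4/8 ✓ · (2,2)@ 2/8 ✗ · (2,3)% 3/7 ✓ · (2,4)% 3/6 ✓ · (2,5)% 1/3 ✗
Row 3: (3,0)@ 0/3 ✗ · (3,1)% 3/5 ✓ · (3,2)% 3/5 ✓ · (3,3)@ 2/5 ✓ · (3,4)@ 1/4 ✗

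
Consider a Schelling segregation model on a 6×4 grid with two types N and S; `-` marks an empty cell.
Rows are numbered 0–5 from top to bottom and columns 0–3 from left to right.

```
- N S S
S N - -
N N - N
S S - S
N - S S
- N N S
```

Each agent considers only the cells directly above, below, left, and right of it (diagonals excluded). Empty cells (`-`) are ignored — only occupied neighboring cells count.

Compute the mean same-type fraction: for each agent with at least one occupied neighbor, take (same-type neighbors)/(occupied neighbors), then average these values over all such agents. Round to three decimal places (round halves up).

0.490

(0,1)N 1/2
(0,2)S 1/2
(0,3)S 1/1
(1,0)S 0/2
(1,1)N 2/3
(2,0)N 1/3
(2,1)N 2/3
(2,3)N 0/1
(3,0)S 1/3
(3,1)S 1/2
(3,3)S 1/2
(4,0)N 0/1
(4,2)S 1/2
(4,3)S 3/3
(5,1)N 1/1
(5,2)N 1/3
(5,3)S 1/2
Sum over 17 agents: 1/2 + 1/2 + 1/1 + 0/2 + 2/3 + 1/3 + 2/3 + 0/1 + 1/3 + 1/2 + 1/2 + 0/1 + 1/2 + 3/3 + 1/1 + 1/3 + 1/2 = 25/3; mean = 25/3 ÷ 17 = 25/51 = 0.490196… → 0.490.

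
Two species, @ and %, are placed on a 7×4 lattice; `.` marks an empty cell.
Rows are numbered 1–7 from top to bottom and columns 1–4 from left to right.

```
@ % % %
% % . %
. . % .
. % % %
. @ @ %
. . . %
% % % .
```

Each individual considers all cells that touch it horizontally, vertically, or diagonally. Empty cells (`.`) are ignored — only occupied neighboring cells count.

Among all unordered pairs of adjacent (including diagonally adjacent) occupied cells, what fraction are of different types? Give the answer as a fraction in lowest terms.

Scan each occupied cell's neighbors to the right and below (and the two forward diagonals) so each pair is counted once.
From row 1: 3 unlike of 10 pairs (running 3/10).
From row 2: 0 unlike of 3 pairs (running 3/13).
From row 3: 0 unlike of 3 pairs (running 3/16).
From row 4: 5 unlike of 9 pairs (running 8/25).
From row 5: 2 unlike of 4 pairs (running 10/29).
From row 6: 0 unlike of 1 pairs (running 10/30).
From row 7: 0 unlike of 2 pairs (running 10/32).
Total adjacent occupied pairs: 32; unlike-type pairs: 10.
10/32 reduces to 5/16.

5/16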